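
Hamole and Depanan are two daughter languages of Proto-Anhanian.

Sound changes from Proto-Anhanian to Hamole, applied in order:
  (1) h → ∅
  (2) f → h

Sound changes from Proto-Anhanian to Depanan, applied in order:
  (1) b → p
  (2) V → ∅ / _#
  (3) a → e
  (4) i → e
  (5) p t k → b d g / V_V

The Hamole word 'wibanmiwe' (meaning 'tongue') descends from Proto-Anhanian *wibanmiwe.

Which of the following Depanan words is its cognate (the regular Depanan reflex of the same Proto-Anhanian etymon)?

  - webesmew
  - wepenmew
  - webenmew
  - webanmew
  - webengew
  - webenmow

webenmew

Depanan: *wibanmiwe
  wibanmiwe → wipanmiwe   [unconditioned shift]
  wipanmiwe → wipanmiw   [apocope]
  wipanmiw → wipenmiw   [vowel merger]
  wipenmiw → wepenmew   [vowel merger]
  wepenmew → webenmew   [intervocalic voicing]
  giving Depanan webenmew.
The other candidates each miss or misapply at least one Depanan change.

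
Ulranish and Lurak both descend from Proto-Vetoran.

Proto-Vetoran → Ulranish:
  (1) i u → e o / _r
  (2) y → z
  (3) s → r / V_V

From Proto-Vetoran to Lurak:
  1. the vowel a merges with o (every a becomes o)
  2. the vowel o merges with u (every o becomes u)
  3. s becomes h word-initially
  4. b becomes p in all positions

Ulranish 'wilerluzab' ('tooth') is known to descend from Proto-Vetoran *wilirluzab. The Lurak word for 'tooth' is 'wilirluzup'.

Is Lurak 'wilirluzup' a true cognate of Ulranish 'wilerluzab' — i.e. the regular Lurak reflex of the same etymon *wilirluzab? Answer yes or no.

Derive the expected Lurak reflex of *wilirluzab:
Lurak: start from *wilirluzab.
  rule 1 (vowel merger): wilirluzab → wilirluzob
  rule 2 (vowel merger): wilirluzob → wilirluzub
  rule 3: no change — wilirluzub
  rule 4 (unconditioned shift): wilirluzub → wilirluzup
  ⇒ Lurak wilirluzup
Lurak 'wilirluzup' matches the regular reflex exactly, so the pair is cognate.

yes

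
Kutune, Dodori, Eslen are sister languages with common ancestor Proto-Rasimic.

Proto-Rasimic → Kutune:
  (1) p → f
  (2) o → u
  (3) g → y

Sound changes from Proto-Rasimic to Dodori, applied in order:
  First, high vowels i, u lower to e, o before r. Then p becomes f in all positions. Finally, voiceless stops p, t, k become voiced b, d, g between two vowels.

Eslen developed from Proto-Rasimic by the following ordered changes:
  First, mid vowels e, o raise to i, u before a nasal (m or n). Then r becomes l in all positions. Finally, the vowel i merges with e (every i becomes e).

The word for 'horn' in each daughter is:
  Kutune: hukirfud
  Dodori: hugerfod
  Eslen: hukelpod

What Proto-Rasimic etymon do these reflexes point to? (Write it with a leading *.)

*hukirpod

Position 3: Kutune has k, Dodori has g, Eslen has k. Kutune preserves k here (none of its changes turn any other segment into k), so the proto-segment is *k.
Position 7: Kutune has u, Dodori has o, Eslen has o. Eslen preserves o here (none of its changes turn any other segment into o), so the proto-segment is *o.
Position 6: Kutune has f, Dodori has f, Eslen has p. Eslen preserves p here (none of its changes turn any other segment into p), so the proto-segment is *p.
Continuing position by position gives *hukirpod; check it forward:
Kutune: start from *hukirpod.
  rule 1 (unconditioned shift): hukirpod → hukirfod
  rule 2 (vowel merger): hukirfod → hukirfud
  rule 3: no change — hukirfud
  ⇒ Kutune hukirfud
Dodori: start from *hukirpod.
  rule 1 (pre-rhotic lowering): hukirpod → hukerpod
  rule 2 (unconditioned shift): hukerpod → hukerfod
  rule 3 (intervocalic voicing): hukerfod → hugerfod
  ⇒ Dodori hugerfod
Eslen: *hukirpod
  hukirpod (rule 1 does not apply)
  hukirpod → hukilpod   [unconditioned shift]
  hukilpod → hukelpod   [vowel merger]
  giving Eslen hukelpod.
*hukirpod is the unique common source.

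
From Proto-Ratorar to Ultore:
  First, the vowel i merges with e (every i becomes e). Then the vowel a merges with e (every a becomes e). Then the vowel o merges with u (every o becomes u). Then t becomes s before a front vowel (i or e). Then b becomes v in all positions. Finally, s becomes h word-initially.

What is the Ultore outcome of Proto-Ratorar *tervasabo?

hervesevu

Ultore: start from *tervasabo.
  rule 1: no change — tervasabo
  rule 2 (vowel merger): tervasabo → tervesebo
  rule 3 (vowel merger): tervesebo → tervesebu
  rule 4 (palatalisation): tervesebu → servesebu
  rule 5 (unconditioned shift): servesebu → servesevu
  rule 6 (debuccalisation): servesevu → hervesevu
  ⇒ Ultore hervesevu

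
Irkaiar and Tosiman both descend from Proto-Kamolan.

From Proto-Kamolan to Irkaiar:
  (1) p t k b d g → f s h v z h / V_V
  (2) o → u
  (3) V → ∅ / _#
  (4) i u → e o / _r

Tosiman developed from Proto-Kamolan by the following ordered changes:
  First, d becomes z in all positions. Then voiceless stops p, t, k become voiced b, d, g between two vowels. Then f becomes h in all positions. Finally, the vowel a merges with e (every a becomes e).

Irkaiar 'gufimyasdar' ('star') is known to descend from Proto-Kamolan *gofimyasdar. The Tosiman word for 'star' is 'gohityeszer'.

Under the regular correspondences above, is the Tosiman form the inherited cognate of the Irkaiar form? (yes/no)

Derive the expected Tosiman reflex of *gofimyasdar:
Tosiman: *gofimyasdar > gofimyaszar > gohimyaszar > gohimyeszer  (by unconditioned shift, unconditioned shift, vowel merger)
The regular Tosiman reflex would be 'gohimyeszer', but the attested form is 'gohityeszer'. The correspondence is irregular, so they are not cognates (the Tosiman form has a different source).

no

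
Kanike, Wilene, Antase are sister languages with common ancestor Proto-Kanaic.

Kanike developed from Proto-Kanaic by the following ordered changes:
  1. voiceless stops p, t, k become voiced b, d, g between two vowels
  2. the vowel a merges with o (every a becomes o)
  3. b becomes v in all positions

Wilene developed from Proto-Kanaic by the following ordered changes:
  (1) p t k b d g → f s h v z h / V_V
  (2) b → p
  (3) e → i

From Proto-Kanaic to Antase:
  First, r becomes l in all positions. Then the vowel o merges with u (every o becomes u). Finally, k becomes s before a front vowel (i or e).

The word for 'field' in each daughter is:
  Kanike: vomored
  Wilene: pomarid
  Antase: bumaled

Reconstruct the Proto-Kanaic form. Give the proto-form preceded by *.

*bomared

Position 2: Kanike has o, Wilene has o, Antase has u. Wilene preserves o here (none of its changes turn any other segment into o), so the proto-segment is *o.
Position 6: Kanike has e, Wilene has i, Antase has e. Kanike preserves e here (none of its changes turn any other segment into e), so the proto-segment is *e.
Position 5: Kanike has r, Wilene has r, Antase has l. Kanike preserves r here (none of its changes turn any other segment into r), so the proto-segment is *r.
Continuing position by position gives *bomared; check it forward:
Kanike: *bomared
  bomared (rule 1 does not apply)
  bomared → bomored   [vowel merger]
  bomored → vomored   [unconditioned shift]
  giving Kanike vomored.
Wilene: *bomared
  bomared (rule 1 does not apply)
  bomared → pomared   [unconditioned shift]
  pomared → pomarid   [vowel merger]
  giving Wilene pomarid.
Antase: *bomared > bomaled > bumaled  (by unconditioned shift, vowel merger)
No other proto-form is consistent with every reflex, so the reconstruction is *bomared.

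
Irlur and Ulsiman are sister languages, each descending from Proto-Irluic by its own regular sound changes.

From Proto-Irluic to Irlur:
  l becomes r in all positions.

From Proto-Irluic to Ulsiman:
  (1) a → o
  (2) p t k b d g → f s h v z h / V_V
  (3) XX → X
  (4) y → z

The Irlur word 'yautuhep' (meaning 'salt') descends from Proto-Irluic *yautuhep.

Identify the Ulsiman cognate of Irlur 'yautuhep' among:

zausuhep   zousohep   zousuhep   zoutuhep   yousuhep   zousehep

Ulsiman: *yautuhep
  yautuhep → youtuhep   [vowel merger]
  youtuhep → yousuhep   [intervocalic lenition]
  yousuhep (rule 3 does not apply)
  yousuhep → zousuhep   [unconditioned shift]
  giving Ulsiman zousuhep.

zousuhep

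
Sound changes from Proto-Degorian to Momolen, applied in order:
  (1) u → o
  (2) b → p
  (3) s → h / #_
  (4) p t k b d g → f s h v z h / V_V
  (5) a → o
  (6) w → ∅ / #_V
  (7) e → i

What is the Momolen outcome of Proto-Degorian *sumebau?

homifoo

Momolen: start from *sumebau.
  rule 1 (vowel merger): sumebau → somebao
  rule 2 (unconditioned shift): somebao → somepao
  rule 3 (debuccalisation): somepao → homepao
  rule 4 (intervocalic lenition): homepao → homefao
  rule 5 (vowel merger): homefao → homefoo
  rule 6: no change — homefoo
  rule 7 (vowel merger): homefoo → homifoo
  ⇒ Momolen homifoo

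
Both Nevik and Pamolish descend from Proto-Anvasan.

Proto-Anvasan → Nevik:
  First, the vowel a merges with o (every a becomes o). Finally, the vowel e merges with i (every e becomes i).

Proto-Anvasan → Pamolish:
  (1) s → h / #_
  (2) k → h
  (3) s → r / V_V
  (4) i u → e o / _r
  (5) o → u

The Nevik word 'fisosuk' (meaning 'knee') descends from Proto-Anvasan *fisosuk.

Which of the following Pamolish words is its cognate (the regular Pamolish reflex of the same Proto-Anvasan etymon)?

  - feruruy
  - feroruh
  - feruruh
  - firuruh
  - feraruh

feruruh

Pamolish: *fisosuk
  fisosuk (rule 1 does not apply)
  fisosuk → fisosuh   [unconditioned shift]
  fisosuh → firoruh   [rhotacism]
  firoruh → feroruh   [pre-rhotic lowering]
  feroruh → feruruh   [vowel merger]
  giving Pamolish feruruh.
Among the options, 'feruruh' alone shows every Pamolish change applied in order.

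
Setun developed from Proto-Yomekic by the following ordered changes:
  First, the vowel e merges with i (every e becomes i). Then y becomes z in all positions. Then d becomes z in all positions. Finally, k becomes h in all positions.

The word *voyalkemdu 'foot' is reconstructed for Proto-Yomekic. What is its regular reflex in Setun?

vozalhimzu

Setun: start from *voyalkemdu.
  rule 1 (vowel merger): voyalkemdu → voyalkimdu
  rule 2 (unconditioned shift): voyalkimdu → vozalkimdu
  rule 3 (unconditioned shift): vozalkimdu → vozalkimzu
  rule 4 (unconditioned shift): vozalkimzu → vozalhimzu
  ⇒ Setun vozalhimzu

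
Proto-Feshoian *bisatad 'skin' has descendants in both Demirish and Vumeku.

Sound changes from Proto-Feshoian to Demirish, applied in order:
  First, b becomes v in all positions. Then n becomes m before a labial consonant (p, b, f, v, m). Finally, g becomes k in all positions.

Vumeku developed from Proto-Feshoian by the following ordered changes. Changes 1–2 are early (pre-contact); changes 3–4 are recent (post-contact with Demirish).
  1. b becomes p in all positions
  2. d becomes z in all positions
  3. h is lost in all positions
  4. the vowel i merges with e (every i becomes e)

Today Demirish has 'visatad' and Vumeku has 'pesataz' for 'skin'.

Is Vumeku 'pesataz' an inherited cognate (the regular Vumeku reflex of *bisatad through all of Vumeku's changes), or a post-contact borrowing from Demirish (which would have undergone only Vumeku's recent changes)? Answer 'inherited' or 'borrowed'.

If inherited, *bisatad would pass through all of Vumeku's changes:
Vumeku: *bisatad
  bisatad → pisatad   [unconditioned shift]
  pisatad → pisataz   [unconditioned shift]
  pisataz (rule 3 does not apply)
  pisataz → pesataz   [vowel merger]
  giving Vumeku pesataz.
If borrowed from Demirish 'visatad' after the early changes, it would undergo only the recent ones:
  rule 3 (h-loss): no change (visatad)
  rule 4 (vowel merger): visatad → vesatad
  ⇒ as a loan: vesatad
Vumeku 'pesataz' matches the inherited outcome exactly, so it is an inherited cognate, not a loan.

inherited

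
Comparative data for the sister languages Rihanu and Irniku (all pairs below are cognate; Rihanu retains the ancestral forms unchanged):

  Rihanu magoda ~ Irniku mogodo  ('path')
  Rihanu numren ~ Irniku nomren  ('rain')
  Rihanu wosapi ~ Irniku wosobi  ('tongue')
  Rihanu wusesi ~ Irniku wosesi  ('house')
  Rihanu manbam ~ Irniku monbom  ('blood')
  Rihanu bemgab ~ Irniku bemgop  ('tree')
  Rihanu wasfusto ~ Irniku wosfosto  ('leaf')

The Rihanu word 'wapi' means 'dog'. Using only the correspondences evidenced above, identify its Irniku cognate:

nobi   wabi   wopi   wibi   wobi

wosapi ~ wosobi — Rihanu a corresponds to Irniku o after a consonant, before a labial obstruent.
wosapi ~ wosobi — Rihanu p corresponds to Irniku b between vowels (before a front vowel).
Applying these to Rihanu 'wapi':
  wapi → wopi   (a→o after a consonant, before a labial obstruent)
  wopi → wobi   (p→b between vowels (before a front vowel))
So the Irniku cognate is 'wobi'.

wobi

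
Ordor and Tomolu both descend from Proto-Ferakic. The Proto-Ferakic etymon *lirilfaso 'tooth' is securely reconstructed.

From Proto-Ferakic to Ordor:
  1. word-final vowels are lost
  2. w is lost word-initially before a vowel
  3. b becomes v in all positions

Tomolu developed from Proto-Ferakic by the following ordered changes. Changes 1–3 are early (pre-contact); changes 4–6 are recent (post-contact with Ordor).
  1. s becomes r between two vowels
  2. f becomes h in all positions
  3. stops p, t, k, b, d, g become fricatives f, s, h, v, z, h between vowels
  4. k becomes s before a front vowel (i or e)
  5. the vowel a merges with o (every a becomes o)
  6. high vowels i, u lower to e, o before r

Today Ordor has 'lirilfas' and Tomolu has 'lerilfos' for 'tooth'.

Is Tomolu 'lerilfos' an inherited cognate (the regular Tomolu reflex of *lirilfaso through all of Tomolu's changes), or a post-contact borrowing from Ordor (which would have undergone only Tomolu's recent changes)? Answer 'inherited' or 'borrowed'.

If inherited, *lirilfaso would pass through all of Tomolu's changes:
Tomolu: start from *lirilfaso.
  rule 1 (rhotacism): lirilfaso → lirilfaro
  rule 2 (unconditioned shift): lirilfaro → lirilharo
  rule 3: no change — lirilharo
  rule 4: no change — lirilharo
  rule 5 (vowel merger): lirilharo → lirilhoro
  rule 6 (pre-rhotic lowering): lirilhoro → lerilhoro
  ⇒ Tomolu lerilhoro
If borrowed from Ordor 'lirilfas' after the early changes, it would undergo only the recent ones:
  rule 4 (palatalisation): no change (lirilfas)
  rule 5 (vowel merger): lirilfas → lirilfos
  rule 6 (pre-rhotic lowering): lirilfos → lerilfos
  ⇒ as a loan: lerilfos
Tomolu 'lerilfos' matches the loan outcome 'lerilfos', not the inherited 'lerilhoro' — it skipped the early Tomolu changes, so it was borrowed from Ordor.

borrowed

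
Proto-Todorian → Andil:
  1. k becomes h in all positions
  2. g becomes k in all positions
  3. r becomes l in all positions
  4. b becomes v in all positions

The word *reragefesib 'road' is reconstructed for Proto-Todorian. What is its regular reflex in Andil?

lelakefesiv

Andil: *reragefesib
  reragefesib (rule 1 does not apply)
  reragefesib → rerakefesib   [unconditioned shift]
  rerakefesib → lelakefesib   [unconditioned shift]
  lelakefesib → lelakefesiv   [unconditioned shift]
  giving Andil lelakefesiv.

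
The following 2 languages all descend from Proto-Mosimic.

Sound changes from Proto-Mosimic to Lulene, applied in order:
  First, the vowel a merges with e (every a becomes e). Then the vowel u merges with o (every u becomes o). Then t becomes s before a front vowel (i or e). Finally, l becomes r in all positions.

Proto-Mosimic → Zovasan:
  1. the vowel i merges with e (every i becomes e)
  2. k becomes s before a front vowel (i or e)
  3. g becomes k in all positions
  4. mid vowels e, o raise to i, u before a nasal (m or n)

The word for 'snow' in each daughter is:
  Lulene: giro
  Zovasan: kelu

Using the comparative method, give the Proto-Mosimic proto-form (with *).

Position 2: Lulene has i, Zovasan has e. Lulene preserves i here (none of its changes turn any other segment into i), so the proto-segment is *i.
Position 1: Lulene has g, Zovasan has k. Lulene preserves g here (none of its changes turn any other segment into g), so the proto-segment is *g.
Continuing position by position gives *gilu; check it forward:
Lulene: *gilu > gilo > giro  (by vowel merger, unconditioned shift)
Zovasan: *gilu > gelu > kelu  (by vowel merger, unconditioned shift)
No other proto-form is consistent with every reflex, so the reconstruction is *gilu.

*gilu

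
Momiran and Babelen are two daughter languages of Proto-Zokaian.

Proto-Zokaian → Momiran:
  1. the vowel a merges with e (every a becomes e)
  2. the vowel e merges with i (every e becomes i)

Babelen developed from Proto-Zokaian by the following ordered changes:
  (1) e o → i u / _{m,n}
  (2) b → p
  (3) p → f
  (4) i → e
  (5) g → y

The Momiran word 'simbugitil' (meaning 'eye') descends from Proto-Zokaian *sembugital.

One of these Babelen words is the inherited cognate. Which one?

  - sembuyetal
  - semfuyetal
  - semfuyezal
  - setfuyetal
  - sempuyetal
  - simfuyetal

semfuyetal

Babelen: start from *sembugital.
  rule 1 (pre-nasal raising): sembugital → simbugital
  rule 2 (unconditioned shift): simbugital → simpugital
  rule 3 (unconditioned shift): simpugital → simfugital
  rule 4 (vowel merger): simfugital → semfugetal
  rule 5 (unconditioned shift): semfugetal → semfuyetal
  ⇒ Babelen semfuyetal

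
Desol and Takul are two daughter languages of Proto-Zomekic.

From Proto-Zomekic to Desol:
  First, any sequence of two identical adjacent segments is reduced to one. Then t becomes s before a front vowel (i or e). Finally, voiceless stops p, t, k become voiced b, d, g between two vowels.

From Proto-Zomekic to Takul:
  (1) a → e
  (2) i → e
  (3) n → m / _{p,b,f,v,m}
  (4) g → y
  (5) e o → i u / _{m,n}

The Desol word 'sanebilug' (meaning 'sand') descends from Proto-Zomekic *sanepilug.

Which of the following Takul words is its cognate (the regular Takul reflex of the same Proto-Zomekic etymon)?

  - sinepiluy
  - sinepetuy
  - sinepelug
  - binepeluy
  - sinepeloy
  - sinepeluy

sinepeluy

Takul: start from *sanepilug.
  rule 1 (vowel merger): sanepilug → senepilug
  rule 2 (vowel merger): senepilug → senepelug
  rule 3: no change — senepelug
  rule 4 (unconditioned shift): senepelug → senepeluy
  rule 5 (pre-nasal raising): senepeluy → sinepeluy
  ⇒ Takul sinepeluy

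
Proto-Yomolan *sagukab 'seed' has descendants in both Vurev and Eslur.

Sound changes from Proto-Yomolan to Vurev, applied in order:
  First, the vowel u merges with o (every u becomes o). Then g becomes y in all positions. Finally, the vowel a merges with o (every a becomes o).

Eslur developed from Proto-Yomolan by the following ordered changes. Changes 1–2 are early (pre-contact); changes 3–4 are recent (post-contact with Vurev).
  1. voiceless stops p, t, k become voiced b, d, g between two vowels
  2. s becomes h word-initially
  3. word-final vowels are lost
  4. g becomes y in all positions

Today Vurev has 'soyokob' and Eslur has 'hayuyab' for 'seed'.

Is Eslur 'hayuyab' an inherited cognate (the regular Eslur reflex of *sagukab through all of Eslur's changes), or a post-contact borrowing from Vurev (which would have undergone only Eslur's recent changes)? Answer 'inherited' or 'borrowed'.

If inherited, *sagukab would pass through all of Eslur's changes:
Eslur: start from *sagukab.
  rule 1 (intervocalic voicing): sagukab → sagugab
  rule 2 (debuccalisation): sagugab → hagugab
  rule 3: no change — hagugab
  rule 4 (unconditioned shift): hagugab → hayuyab
  ⇒ Eslur hayuyab
If borrowed from Vurev 'soyokob' after the early changes, it would undergo only the recent ones:
  rule 3 (apocope): no change (soyokob)
  rule 4 (unconditioned shift): no change (soyokob)
  ⇒ as a loan: soyokob
Eslur 'hayuyab' matches the inherited outcome exactly, so it is an inherited cognate, not a loan.

inherited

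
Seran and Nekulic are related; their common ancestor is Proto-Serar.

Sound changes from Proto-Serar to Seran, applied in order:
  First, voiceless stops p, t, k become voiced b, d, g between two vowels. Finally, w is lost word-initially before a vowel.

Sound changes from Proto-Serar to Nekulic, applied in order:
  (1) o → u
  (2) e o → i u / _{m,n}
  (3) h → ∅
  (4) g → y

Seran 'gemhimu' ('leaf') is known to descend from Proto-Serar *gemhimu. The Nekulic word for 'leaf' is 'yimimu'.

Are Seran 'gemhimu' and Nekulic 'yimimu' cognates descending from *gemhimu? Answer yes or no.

yes

Derive the expected Nekulic reflex of *gemhimu:
Nekulic: start from *gemhimu.
  rule 1: no change — gemhimu
  rule 2 (pre-nasal raising): gemhimu → gimhimu
  rule 3 (h-loss): gimhimu → gimimu
  rule 4 (unconditioned shift): gimimu → yimimu
  ⇒ Nekulic yimimu
Nekulic 'yimimu' matches the regular reflex exactly, so the pair is cognate.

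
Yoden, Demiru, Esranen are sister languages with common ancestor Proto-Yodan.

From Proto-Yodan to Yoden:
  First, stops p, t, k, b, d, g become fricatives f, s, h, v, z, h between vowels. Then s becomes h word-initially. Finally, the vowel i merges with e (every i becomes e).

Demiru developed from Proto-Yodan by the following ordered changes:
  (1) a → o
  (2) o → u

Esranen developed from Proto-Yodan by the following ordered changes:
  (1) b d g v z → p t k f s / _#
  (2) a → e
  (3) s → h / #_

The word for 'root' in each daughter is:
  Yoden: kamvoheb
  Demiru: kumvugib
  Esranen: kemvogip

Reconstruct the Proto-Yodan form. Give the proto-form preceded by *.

Position 6: Yoden has h, Demiru has g, Esranen has g. Demiru preserves g here (none of its changes turn any other segment into g), so the proto-segment is *g.
Position 8: Yoden has b, Demiru has b, Esranen has p. Yoden preserves b here (none of its changes turn any other segment into b), so the proto-segment is *b.
Continuing position by position gives *kamvogib; check it forward:
Yoden: *kamvogib > kamvohib > kamvoheb  (by intervocalic lenition, vowel merger)
Demiru: *kamvogib > komvogib > kumvugib  (by vowel merger, vowel merger)
Esranen: *kamvogib > kamvogip > kemvogip  (by final devoicing, vowel merger)
Only *kamvogib yields all of Yoden kamvoheb, Demiru kumvugib, Esranen kemvogip.

*kamvogib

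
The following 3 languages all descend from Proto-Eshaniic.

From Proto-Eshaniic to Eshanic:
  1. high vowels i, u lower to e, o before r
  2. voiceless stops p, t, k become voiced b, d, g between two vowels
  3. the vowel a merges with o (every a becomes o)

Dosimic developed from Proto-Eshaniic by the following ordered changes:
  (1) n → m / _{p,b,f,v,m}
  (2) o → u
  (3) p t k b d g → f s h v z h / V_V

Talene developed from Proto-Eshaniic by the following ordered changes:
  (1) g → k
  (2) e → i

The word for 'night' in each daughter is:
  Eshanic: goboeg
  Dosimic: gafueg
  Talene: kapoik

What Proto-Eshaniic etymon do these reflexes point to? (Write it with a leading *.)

Position 5: Eshanic has e, Dosimic has e, Talene has i. Dosimic preserves e here (none of its changes turn any other segment into e), so the proto-segment is *e.
Position 1: Eshanic has g, Dosimic has g, Talene has k. Dosimic preserves g here (none of its changes turn any other segment into g), so the proto-segment is *g.
Position 6: Eshanic has g, Dosimic has g, Talene has k. Dosimic preserves g here (none of its changes turn any other segment into g), so the proto-segment is *g.
This points to *gapoeg. Verify forward in each daughter:
Eshanic: *gapoeg > gaboeg > goboeg  (by intervocalic voicing, vowel merger)
Dosimic: start from *gapoeg.
  rule 1: no change — gapoeg
  rule 2 (vowel merger): gapoeg → gapueg
  rule 3 (intervocalic lenition): gapueg → gafueg
  ⇒ Dosimic gafueg
Talene: *gapoeg > kapoek > kapoik  (by unconditioned shift, vowel merger)
No other proto-form is consistent with every reflex, so the reconstruction is *gapoeg.

*gapoeg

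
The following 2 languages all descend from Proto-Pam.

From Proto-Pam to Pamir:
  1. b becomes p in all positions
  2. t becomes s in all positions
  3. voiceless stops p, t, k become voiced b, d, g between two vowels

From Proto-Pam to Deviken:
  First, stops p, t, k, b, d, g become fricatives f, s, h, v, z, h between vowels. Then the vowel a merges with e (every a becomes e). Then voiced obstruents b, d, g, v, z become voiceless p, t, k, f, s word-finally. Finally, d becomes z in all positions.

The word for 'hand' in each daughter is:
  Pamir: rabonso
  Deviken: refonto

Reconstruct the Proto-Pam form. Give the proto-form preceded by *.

Position 6: Pamir has s, Deviken has t. Taking the neighbouring segments as reconstructed: Pamir s could go back to *t or *s; Deviken t can only go back to *t — the one source consistent with every daughter is *t.
Position 2: Pamir has a, Deviken has e. Pamir preserves a here (none of its changes turn any other segment into a), so the proto-segment is *a.
This points to *raponto. Verify forward in each daughter:
Pamir: *raponto
  raponto (rule 1 does not apply)
  raponto → raponso   [unconditioned shift]
  raponso → rabonso   [intervocalic voicing]
  giving Pamir rabonso.
Deviken: *raponto
  raponto → rafonto   [intervocalic lenition]
  rafonto → refonto   [vowel merger]
  refonto (rule 3 does not apply)
  refonto (rule 4 does not apply)
  giving Deviken refonto.
*raponto is the unique common source.

*raponto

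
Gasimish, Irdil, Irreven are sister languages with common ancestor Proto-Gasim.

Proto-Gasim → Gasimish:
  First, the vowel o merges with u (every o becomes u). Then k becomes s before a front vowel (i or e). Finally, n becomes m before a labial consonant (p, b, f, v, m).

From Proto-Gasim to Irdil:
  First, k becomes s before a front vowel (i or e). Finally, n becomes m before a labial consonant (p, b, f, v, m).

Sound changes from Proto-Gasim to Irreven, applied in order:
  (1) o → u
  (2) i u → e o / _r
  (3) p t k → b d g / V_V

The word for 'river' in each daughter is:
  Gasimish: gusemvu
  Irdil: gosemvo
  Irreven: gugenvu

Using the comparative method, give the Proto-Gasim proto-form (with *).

Position 3: Gasimish has s, Irdil has s, Irreven has g. Taking the neighbouring segments as reconstructed: Gasimish s could go back to *k or *s; Irdil s could go back to *k or *s; Irreven g could go back to *k or *g — the one source consistent with every daughter is *k.
Position 5: Gasimish has m, Irdil has m, Irreven has n. Irreven preserves n here (none of its changes turn any other segment into n), so the proto-segment is *n.
Position 2: Gasimish has u, Irdil has o, Irreven has u. Irdil preserves o here (none of its changes turn any other segment into o), so the proto-segment is *o.
Continuing position by position gives *gokenvo; check it forward:
Gasimish: start from *gokenvo.
  rule 1 (vowel merger): gokenvo → gukenvu
  rule 2 (palatalisation): gukenvu → gusenvu
  rule 3 (nasal place assimilation): gusenvu → gusemvu
  ⇒ Gasimish gusemvu
Irdil: *gokenvo
  gokenvo → gosenvo   [palatalisation]
  gosenvo → gosemvo   [nasal place assimilation]
  giving Irdil gosemvo.
Irreven: *gokenvo
  gokenvo → gukenvu   [vowel merger]
  gukenvu (rule 2 does not apply)
  gukenvu → gugenvu   [intervocalic voicing]
  giving Irreven gugenvu.
No other proto-form is consistent with every reflex, so the reconstruction is *gokenvo.

*gokenvo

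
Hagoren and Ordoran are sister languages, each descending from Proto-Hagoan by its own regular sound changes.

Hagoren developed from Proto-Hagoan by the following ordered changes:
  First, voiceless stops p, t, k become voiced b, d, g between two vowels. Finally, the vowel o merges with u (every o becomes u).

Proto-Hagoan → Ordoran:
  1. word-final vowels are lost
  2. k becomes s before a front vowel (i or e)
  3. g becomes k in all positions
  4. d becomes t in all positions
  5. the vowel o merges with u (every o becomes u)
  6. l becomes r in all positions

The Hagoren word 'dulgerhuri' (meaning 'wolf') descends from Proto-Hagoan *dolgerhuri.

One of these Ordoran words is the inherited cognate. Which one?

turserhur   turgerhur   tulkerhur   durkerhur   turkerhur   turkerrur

Ordoran: start from *dolgerhuri.
  rule 1 (apocope): dolgerhuri → dolgerhur
  rule 2: no change — dolgerhur
  rule 3 (unconditioned shift): dolgerhur → dolkerhur
  rule 4 (unconditioned shift): dolkerhur → tolkerhur
  rule 5 (vowel merger): tolkerhur → tulkerhur
  rule 6 (unconditioned shift): tulkerhur → turkerhur
  ⇒ Ordoran turkerhur
Among the options, 'turkerhur' alone shows every Ordoran change applied in order.

turkerhur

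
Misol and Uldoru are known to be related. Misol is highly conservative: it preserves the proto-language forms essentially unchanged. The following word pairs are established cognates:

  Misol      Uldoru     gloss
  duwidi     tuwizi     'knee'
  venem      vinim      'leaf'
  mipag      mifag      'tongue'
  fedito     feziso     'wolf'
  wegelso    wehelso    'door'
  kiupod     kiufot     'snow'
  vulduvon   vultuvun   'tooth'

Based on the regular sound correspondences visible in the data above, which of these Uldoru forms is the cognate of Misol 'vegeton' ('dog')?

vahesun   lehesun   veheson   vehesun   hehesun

wegelso ~ wehelso — Misol g corresponds to Uldoru h between vowels (before a front vowel).
fedito ~ feziso — Misol t corresponds to Uldoru s between vowels (before a back vowel).
vulduvon ~ vultuvun — Misol o corresponds to Uldoru u after a consonant, before a nasal.
Applying these to Misol 'vegeton':
  vegeton → veheton   (g→h between vowels (before a front vowel))
  veheton → veheson   (t→s between vowels (before a back vowel))
  veheson → vehesun   (o→u after a consonant, before a nasal)
So the Uldoru cognate is 'vehesun'.

vehesun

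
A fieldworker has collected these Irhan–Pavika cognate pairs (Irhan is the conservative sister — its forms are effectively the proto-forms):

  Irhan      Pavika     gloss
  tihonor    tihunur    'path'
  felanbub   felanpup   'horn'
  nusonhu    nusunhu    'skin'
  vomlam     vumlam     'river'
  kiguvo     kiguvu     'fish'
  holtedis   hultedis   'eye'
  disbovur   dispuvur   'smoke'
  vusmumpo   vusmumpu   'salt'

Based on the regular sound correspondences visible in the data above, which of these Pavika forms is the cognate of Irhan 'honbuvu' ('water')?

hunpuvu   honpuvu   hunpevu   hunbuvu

tihonor ~ tihunur, nusonhu ~ nusunhu — Irhan o corresponds to Pavika u after a consonant, before a nasal.
felanbub ~ felanpup — Irhan b corresponds to Pavika p after a consonant, before a back vowel.
Applying these to Irhan 'honbuvu':
  honbuvu → hunbuvu   (o→u after a consonant, before a nasal)
  hunbuvu → hunpuvu   (b→p after a consonant, before a back vowel)
So the Pavika cognate is 'hunpuvu'.

hunpuvu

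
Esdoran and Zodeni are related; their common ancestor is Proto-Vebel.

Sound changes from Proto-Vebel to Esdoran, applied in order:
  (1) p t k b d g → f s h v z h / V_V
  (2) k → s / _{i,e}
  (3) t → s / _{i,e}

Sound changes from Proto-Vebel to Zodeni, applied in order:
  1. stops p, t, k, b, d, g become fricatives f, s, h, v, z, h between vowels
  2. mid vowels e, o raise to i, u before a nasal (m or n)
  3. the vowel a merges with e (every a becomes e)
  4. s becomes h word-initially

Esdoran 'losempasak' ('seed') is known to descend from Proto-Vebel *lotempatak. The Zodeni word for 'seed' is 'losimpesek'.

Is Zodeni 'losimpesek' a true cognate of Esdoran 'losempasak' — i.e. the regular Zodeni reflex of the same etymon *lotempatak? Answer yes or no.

yes

Derive the expected Zodeni reflex of *lotempatak:
Zodeni: *lotempatak
  lotempatak → losempasak   [intervocalic lenition]
  losempasak → losimpasak   [pre-nasal raising]
  losimpasak → losimpesek   [vowel merger]
  losimpesek (rule 4 does not apply)
  giving Zodeni losimpesek.
Zodeni 'losimpesek' matches the regular reflex exactly, so the pair is cognate.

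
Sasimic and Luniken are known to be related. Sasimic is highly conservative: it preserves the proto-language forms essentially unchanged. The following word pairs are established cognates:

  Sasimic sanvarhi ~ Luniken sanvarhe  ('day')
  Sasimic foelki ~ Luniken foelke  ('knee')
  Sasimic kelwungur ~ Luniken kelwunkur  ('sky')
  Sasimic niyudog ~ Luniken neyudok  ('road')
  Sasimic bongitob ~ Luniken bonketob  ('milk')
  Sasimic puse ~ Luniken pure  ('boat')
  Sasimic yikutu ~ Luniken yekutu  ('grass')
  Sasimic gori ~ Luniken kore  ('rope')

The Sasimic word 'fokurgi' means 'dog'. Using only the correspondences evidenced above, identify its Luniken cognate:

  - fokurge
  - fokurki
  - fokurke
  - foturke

bongitob ~ bonketob — Sasimic g corresponds to Luniken k after a consonant, before a front vowel.
sanvarhi ~ sanvarhe, foelki ~ foelke — Sasimic i corresponds to Luniken e word-finally.
Applying these to Sasimic 'fokurgi':
  fokurgi → fokurki   (g→k after a consonant, before a front vowel)
  fokurki → fokurke   (i→e word-finally)
So the Luniken cognate is 'fokurke'.

fokurke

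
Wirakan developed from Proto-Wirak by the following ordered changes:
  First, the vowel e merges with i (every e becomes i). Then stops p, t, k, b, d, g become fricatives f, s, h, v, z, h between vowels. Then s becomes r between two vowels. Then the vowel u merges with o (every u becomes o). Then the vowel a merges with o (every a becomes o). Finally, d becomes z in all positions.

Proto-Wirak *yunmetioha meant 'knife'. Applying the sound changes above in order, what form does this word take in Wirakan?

Wirakan: *yunmetioha > yunmitioha > yunmisioha > yunmirioha > yonmirioha > yonmirioho  (by vowel merger, intervocalic lenition, rhotacism, vowel merger, vowel merger)

yonmirioho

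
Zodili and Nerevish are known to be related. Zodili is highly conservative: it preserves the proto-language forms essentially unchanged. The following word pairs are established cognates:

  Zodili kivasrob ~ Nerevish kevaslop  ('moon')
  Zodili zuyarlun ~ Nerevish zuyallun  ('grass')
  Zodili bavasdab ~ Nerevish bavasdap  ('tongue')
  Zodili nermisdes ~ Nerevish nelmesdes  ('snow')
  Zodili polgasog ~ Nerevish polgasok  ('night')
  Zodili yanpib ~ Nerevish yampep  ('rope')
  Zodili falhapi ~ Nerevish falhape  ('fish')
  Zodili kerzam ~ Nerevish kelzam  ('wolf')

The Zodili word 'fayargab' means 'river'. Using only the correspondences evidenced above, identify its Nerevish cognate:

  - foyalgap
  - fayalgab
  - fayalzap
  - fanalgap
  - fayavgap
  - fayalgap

zuyarlun ~ zuyallun, kerzam ~ kelzam — Zodili r corresponds to Nerevish l after a vowel, before a consonant other than r, m, n, p, b, f, v.
kivasrob ~ kevaslop, bavasdab ~ bavasdap — Zodili b corresponds to Nerevish p word-finally.
Applying these to Zodili 'fayargab':
  fayargab → fayalgab   (r→l after a vowel, before a consonant other than r, m, n, p, b, f, v)
  fayalgab → fayalgap   (b→p word-finally)
So the Nerevish cognate is 'fayalgap'.

fayalgap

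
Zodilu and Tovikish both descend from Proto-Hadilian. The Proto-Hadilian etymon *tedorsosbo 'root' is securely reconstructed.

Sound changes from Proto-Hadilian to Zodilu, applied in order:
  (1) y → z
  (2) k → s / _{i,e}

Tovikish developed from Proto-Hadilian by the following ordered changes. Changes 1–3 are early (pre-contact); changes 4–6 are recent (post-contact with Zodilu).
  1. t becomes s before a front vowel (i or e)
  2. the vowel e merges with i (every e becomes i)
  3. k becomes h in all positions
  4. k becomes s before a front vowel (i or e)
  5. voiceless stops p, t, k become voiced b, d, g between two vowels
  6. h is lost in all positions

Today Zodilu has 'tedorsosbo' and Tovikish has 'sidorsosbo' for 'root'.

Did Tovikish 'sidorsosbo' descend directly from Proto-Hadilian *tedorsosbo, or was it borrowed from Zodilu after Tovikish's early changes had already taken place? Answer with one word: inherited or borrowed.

inherited

If inherited, *tedorsosbo would pass through all of Tovikish's changes:
Tovikish: *tedorsosbo > sedorsosbo > sidorsosbo  (by palatalisation, vowel merger)
If borrowed from Zodilu 'tedorsosbo' after the early changes, it would undergo only the recent ones:
  rule 4 (palatalisation): no change (tedorsosbo)
  rule 5 (intervocalic voicing): no change (tedorsosbo)
  rule 6 (h-loss): no change (tedorsosbo)
  ⇒ as a loan: tedorsosbo
Tovikish 'sidorsosbo' matches the inherited outcome exactly, so it is an inherited cognate, not a loan.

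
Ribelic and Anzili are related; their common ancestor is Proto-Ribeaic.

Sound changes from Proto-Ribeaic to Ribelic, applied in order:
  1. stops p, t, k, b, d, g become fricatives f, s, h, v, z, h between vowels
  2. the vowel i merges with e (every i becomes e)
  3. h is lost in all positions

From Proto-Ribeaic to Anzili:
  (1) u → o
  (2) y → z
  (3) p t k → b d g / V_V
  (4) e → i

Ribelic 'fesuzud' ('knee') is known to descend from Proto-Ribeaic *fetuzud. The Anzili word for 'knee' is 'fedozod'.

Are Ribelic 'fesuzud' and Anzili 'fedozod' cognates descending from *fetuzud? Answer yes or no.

Derive the expected Anzili reflex of *fetuzud:
Anzili: start from *fetuzud.
  rule 1 (vowel merger): fetuzud → fetozod
  rule 2: no change — fetozod
  rule 3 (intervocalic voicing): fetozod → fedozod
  rule 4 (vowel merger): fedozod → fidozod
  ⇒ Anzili fidozod
The regular Anzili reflex would be 'fidozod', but the attested form is 'fedozod'. The correspondence is irregular, so they are not cognates (the Anzili form has a different source).

no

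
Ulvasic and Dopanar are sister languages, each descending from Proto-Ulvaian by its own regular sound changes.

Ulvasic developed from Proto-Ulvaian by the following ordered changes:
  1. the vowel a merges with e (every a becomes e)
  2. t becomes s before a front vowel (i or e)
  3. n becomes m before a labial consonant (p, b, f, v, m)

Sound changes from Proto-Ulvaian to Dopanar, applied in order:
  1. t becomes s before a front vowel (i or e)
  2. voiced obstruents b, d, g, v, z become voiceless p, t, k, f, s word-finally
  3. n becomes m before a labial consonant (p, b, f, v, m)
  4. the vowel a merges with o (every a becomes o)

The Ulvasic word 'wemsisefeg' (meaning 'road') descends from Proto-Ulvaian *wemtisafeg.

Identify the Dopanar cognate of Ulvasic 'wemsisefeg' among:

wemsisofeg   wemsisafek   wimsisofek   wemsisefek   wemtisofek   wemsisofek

wemsisofek

Dopanar: *wemtisafeg > wemsisafeg > wemsisafek > wemsisofek  (by palatalisation, final devoicing, vowel merger)
Among the options, 'wemsisofek' alone shows every Dopanar change applied in order.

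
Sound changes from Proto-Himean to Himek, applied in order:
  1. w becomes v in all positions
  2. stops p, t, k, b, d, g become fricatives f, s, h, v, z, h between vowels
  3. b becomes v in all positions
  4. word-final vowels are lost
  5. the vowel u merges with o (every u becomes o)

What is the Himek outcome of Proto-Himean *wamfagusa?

Himek: start from *wamfagusa.
  rule 1 (unconditioned shift): wamfagusa → vamfagusa
  rule 2 (intervocalic lenition): vamfagusa → vamfahusa
  rule 3: no change — vamfahusa
  rule 4 (apocope): vamfahusa → vamfahus
  rule 5 (vowel merger): vamfahus → vamfahos
  ⇒ Himek vamfahos

vamfahos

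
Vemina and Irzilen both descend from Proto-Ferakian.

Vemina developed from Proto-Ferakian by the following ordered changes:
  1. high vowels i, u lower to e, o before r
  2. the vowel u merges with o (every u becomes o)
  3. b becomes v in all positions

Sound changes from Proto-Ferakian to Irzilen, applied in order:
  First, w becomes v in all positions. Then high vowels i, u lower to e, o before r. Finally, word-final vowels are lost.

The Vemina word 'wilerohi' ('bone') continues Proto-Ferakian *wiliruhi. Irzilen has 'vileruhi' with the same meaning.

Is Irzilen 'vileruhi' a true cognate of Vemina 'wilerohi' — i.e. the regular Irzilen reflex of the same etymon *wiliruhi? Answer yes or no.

Derive the expected Irzilen reflex of *wiliruhi:
Irzilen: *wiliruhi > viliruhi > vileruhi > vileruh  (by unconditioned shift, pre-rhotic lowering, apocope)
The regular Irzilen reflex would be 'vileruh', but the attested form is 'vileruhi'. The correspondence is irregular, so they are not cognates (the Irzilen form has a different source).

no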